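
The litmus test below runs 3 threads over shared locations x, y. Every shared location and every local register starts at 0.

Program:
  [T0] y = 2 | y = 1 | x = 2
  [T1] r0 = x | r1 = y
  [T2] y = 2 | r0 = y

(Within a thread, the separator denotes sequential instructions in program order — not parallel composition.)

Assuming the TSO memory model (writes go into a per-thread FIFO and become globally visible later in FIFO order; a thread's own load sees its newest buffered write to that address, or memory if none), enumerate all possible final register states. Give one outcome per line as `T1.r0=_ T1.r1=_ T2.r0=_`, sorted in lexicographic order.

outcome vector order: (T1.r0,T1.r1,T2.r0)
|TSO outcomes| = 9

T1.r0=0 T1.r1=0 T2.r0=1
T1.r0=0 T1.r1=0 T2.r0=2
T1.r0=0 T1.r1=1 T2.r0=1
T1.r0=0 T1.r1=1 T2.r0=2
T1.r0=0 T1.r1=2 T2.r0=1
T1.r0=0 T1.r1=2 T2.r0=2
T1.r0=2 T1.r1=1 T2.r0=1
T1.r0=2 T1.r1=1 T2.r0=2
T1.r0=2 T1.r1=2 T2.r0=2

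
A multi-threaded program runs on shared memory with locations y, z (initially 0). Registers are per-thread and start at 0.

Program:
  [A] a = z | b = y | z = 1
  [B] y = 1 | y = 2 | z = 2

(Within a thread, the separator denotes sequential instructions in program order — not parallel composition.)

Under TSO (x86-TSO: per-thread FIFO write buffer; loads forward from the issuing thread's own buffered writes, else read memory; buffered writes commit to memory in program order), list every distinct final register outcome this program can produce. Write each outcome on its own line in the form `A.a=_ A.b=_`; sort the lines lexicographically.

outcome vector order: (A.a,A.b)
|TSO outcomes| = 4

A.a=0 A.b=0
A.a=0 A.b=1
A.a=0 A.b=2
A.a=2 A.b=2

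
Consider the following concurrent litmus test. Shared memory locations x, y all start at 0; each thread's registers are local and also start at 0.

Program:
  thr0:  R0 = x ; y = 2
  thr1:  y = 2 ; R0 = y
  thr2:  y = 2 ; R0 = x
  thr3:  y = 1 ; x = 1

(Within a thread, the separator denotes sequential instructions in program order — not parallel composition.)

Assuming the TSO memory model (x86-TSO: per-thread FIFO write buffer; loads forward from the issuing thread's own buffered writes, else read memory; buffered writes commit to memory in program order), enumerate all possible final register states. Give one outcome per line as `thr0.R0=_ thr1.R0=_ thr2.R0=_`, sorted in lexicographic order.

outcome vector order: (thr0.R0,thr1.R0,thr2.R0)
|TSO outcomes| = 8

thr0.R0=0 thr1.R0=1 thr2.R0=0
thr0.R0=0 thr1.R0=1 thr2.R0=1
thr0.R0=0 thr1.R0=2 thr2.R0=0
thr0.R0=0 thr1.R0=2 thr2.R0=1
thr0.R0=1 thr1.R0=1 thr2.R0=0
thr0.R0=1 thr1.R0=1 thr2.R0=1
thr0.R0=1 thr1.R0=2 thr2.R0=0
thr0.R0=1 thr1.R0=2 thr2.R0=1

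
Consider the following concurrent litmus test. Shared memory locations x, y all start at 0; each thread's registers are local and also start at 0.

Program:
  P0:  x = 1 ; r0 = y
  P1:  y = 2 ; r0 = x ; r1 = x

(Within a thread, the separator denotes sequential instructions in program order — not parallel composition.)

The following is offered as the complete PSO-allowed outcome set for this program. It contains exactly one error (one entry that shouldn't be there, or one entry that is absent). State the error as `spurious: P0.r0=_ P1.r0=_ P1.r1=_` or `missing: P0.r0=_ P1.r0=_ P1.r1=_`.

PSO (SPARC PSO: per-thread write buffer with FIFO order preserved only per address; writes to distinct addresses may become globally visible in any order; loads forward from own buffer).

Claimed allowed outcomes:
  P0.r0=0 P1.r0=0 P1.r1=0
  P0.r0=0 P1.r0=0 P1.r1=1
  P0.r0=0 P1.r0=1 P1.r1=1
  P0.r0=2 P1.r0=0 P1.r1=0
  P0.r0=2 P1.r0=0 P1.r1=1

missing: P0.r0=2 P1.r0=1 P1.r1=1

outcome vector order: (P0.r0,P1.r0,P1.r1)
under PSO → (0,0,0) (0,0,1) (0,1,1) (2,0,0) (2,0,1) (2,1,1)
PSO∖claimed = {(2,1,1)}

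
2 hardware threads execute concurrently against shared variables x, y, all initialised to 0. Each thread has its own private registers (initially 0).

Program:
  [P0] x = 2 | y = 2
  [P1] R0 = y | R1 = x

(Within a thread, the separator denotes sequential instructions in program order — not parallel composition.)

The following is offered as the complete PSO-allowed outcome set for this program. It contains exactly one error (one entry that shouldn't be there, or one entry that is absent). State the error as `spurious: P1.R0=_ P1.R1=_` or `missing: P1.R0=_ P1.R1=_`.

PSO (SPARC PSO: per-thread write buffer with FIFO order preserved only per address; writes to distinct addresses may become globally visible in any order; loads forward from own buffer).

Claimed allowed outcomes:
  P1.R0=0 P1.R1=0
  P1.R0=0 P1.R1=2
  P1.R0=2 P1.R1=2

outcome vector order: (P1.R0,P1.R1)
[PSO] allowed = {0/0; 0/2; 2/0; 2/2}
PSO∖claimed = {2/0}

missing: P1.R0=2 P1.R1=0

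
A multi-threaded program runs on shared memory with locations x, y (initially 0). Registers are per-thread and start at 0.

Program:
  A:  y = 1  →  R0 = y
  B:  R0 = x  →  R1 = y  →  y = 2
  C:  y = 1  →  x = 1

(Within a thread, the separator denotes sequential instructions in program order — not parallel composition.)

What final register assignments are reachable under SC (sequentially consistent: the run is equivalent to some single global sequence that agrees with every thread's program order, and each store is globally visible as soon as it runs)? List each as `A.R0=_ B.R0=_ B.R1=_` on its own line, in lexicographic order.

outcome vector order: (A.R0,B.R0,B.R1)
|SC outcomes| = 6

A.R0=1 B.R0=0 B.R1=0
A.R0=1 B.R0=0 B.R1=1
A.R0=1 B.R0=1 B.R1=1
A.R0=2 B.R0=0 B.R1=0
A.R0=2 B.R0=0 B.R1=1
A.R0=2 B.R0=1 B.R1=1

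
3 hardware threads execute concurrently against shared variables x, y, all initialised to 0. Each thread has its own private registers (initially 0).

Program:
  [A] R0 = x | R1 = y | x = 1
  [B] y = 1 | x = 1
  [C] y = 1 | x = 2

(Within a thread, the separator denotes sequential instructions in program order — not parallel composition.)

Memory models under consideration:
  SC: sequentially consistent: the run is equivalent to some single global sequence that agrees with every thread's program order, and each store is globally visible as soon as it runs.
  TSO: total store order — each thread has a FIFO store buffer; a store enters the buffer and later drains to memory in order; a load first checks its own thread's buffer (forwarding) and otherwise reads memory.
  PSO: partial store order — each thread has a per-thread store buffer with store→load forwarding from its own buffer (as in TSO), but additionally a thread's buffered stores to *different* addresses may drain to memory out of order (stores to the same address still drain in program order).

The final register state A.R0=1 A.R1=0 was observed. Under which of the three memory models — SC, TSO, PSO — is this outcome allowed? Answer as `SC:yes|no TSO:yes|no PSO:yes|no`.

outcome vector order: (A.R0,A.R1)
[SC] allowed = {00 01 11 21}
[TSO] allowed = {00 01 11 21}
[PSO] allowed = {00 01 10 11 20 21}
target 10 ∈ {PSO}

SC:no TSO:no PSO:yes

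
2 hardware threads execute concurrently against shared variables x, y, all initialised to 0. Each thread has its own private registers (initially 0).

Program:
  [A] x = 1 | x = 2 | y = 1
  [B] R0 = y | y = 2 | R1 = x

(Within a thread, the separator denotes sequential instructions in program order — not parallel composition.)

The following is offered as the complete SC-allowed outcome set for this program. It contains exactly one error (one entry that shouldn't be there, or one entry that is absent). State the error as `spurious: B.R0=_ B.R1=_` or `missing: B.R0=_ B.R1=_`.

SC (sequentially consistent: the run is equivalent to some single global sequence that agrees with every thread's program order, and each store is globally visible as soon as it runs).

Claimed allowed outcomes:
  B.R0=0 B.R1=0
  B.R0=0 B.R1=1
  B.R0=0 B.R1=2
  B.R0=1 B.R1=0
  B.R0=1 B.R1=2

outcome vector order: (B.R0,B.R1)
SC (4): (0,0); (0,1); (0,2); (1,2)
claimed∖SC = {(1,0)}

spurious: B.R0=1 B.R1=0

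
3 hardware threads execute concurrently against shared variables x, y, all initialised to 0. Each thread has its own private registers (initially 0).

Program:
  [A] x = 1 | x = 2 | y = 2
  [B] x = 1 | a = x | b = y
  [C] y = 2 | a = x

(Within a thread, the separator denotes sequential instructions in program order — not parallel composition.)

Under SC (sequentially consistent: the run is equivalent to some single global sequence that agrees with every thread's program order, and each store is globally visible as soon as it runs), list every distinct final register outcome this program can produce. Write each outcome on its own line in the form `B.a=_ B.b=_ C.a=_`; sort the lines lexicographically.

B.a=1 B.b=0 C.a=1
B.a=1 B.b=0 C.a=2
B.a=1 B.b=2 C.a=0
B.a=1 B.b=2 C.a=1
B.a=1 B.b=2 C.a=2
B.a=2 B.b=0 C.a=2
B.a=2 B.b=2 C.a=0
B.a=2 B.b=2 C.a=1
B.a=2 B.b=2 C.a=2

outcome vector order: (B.a,B.b,C.a)
|SC outcomes| = 9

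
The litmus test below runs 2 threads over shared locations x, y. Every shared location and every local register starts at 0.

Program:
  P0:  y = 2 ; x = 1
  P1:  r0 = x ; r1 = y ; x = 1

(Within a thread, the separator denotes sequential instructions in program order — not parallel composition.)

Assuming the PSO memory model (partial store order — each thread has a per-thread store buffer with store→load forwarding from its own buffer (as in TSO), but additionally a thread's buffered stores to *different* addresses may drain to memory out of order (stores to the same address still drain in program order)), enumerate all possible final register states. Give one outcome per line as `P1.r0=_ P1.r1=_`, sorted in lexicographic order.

outcome vector order: (P1.r0,P1.r1)
|PSO outcomes| = 4

P1.r0=0 P1.r1=0
P1.r0=0 P1.r1=2
P1.r0=1 P1.r1=0
P1.r0=1 P1.r1=2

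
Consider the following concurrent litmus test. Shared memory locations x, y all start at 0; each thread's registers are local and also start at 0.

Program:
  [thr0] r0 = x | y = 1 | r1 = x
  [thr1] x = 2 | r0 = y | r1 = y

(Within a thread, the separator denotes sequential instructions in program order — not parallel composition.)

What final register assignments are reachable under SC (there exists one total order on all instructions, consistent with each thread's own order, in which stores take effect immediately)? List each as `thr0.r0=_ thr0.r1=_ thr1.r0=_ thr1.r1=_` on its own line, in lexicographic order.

outcome vector order: (thr0.r0,thr0.r1,thr1.r0,thr1.r1)
|SC outcomes| = 7

thr0.r0=0 thr0.r1=0 thr1.r0=1 thr1.r1=1
thr0.r0=0 thr0.r1=2 thr1.r0=0 thr1.r1=0
thr0.r0=0 thr0.r1=2 thr1.r0=0 thr1.r1=1
thr0.r0=0 thr0.r1=2 thr1.r0=1 thr1.r1=1
thr0.r0=2 thr0.r1=2 thr1.r0=0 thr1.r1=0
thr0.r0=2 thr0.r1=2 thr1.r0=0 thr1.r1=1
thr0.r0=2 thr0.r1=2 thr1.r0=1 thr1.r1=1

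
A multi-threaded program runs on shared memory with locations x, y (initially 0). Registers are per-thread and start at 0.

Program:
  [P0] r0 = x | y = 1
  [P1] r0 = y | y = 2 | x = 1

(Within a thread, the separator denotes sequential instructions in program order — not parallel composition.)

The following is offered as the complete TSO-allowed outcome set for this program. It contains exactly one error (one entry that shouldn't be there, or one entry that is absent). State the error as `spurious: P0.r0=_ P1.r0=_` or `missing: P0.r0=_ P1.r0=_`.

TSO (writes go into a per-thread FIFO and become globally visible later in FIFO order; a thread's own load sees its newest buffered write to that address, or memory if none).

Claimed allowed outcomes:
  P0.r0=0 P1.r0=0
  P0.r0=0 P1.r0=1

outcome vector order: (P0.r0,P1.r0)
[TSO] allowed = {<0 0>, <0 1>, <1 0>}
TSO∖claimed = {<1 0>}

missing: P0.r0=1 P1.r0=0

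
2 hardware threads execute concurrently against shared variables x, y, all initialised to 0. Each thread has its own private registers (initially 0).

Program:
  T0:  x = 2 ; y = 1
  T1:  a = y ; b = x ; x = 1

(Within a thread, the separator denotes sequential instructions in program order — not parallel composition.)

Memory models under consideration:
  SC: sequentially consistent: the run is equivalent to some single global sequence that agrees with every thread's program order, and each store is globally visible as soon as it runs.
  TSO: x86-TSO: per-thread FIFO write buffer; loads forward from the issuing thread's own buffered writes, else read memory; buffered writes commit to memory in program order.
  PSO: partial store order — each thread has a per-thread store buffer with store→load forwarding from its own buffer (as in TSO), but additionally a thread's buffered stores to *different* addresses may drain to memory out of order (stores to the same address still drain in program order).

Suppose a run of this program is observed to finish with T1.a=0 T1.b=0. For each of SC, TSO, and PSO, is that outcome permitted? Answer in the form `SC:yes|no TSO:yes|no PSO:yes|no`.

outcome vector order: (T1.a,T1.b)
SC: 3 outcomes — {(0,0); (0,2); (1,2)}
TSO: 3 outcomes — {(0,0); (0,2); (1,2)}
PSO: 4 outcomes — {(0,0); (0,2); (1,0); (1,2)}
target (0,0) ∈ {SC,TSO,PSO}

SC:yes TSO:yes PSO:yes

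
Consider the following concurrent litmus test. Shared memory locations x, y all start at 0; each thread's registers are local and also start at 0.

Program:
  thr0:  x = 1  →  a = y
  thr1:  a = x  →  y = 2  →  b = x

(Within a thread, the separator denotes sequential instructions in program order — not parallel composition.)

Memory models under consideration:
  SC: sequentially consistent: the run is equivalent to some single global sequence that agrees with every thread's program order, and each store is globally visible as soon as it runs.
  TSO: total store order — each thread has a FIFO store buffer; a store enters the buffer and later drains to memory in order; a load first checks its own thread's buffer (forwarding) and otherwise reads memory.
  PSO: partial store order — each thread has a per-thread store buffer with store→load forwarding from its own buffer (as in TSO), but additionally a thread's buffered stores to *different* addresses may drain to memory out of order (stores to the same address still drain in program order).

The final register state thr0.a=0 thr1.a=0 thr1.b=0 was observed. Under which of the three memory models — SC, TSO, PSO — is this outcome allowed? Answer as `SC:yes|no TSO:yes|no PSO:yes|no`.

outcome vector order: (thr0.a,thr1.a,thr1.b)
under SC → 001, 011, 200, 201, 211
under TSO → 000, 001, 011, 200, 201, 211
under PSO → 000, 001, 011, 200, 201, 211
target 000 ∈ {TSO,PSO}

SC:no TSO:yes PSO:yes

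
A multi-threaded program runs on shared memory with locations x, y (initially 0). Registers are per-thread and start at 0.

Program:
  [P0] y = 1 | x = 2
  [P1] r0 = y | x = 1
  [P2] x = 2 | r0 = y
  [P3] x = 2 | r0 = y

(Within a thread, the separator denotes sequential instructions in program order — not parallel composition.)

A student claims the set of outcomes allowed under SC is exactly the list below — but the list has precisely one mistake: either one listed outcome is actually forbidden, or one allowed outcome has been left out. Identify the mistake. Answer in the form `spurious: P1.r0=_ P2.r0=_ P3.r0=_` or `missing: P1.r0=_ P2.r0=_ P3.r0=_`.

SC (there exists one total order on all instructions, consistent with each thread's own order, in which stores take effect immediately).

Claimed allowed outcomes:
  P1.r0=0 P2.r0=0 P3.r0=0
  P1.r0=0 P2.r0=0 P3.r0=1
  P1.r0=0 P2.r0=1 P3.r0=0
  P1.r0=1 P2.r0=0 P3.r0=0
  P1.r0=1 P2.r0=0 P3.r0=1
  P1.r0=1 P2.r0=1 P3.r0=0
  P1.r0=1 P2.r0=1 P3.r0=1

outcome vector order: (P1.r0,P2.r0,P3.r0)
SC: 8 outcomes — {(0,0,0), (0,0,1), (0,1,0), (0,1,1), (1,0,0), (1,0,1), (1,1,0), (1,1,1)}
SC∖claimed = {(0,1,1)}

missing: P1.r0=0 P2.r0=1 P3.r0=1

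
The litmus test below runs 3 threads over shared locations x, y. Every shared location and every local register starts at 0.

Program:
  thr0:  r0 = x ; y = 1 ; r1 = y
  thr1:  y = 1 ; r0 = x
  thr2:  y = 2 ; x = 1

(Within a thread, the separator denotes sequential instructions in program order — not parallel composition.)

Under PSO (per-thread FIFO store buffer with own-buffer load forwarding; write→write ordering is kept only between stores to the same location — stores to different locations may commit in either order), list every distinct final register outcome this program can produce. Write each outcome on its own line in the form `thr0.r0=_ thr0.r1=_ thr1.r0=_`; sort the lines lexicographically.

thr0.r0=0 thr0.r1=1 thr1.r0=0
thr0.r0=0 thr0.r1=1 thr1.r0=1
thr0.r0=0 thr0.r1=2 thr1.r0=0
thr0.r0=0 thr0.r1=2 thr1.r0=1
thr0.r0=1 thr0.r1=1 thr1.r0=0
thr0.r0=1 thr0.r1=1 thr1.r0=1
thr0.r0=1 thr0.r1=2 thr1.r0=0
thr0.r0=1 thr0.r1=2 thr1.r0=1

outcome vector order: (thr0.r0,thr0.r1,thr1.r0)
|PSO outcomes| = 8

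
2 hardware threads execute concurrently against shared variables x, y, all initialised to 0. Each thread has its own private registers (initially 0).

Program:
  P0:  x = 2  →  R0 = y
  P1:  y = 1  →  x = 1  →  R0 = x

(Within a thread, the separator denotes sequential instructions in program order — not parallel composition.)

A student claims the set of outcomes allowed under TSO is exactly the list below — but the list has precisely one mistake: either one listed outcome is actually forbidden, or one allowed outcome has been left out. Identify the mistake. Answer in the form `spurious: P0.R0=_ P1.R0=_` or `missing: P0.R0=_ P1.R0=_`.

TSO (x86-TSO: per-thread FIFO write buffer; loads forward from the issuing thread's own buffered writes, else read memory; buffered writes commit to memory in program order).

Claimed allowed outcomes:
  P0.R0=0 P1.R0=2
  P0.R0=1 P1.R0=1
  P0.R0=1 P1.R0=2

outcome vector order: (P0.R0,P1.R0)
[TSO] allowed = {(0,1), (0,2), (1,1), (1,2)}
TSO∖claimed = {(0,1)}

missing: P0.R0=0 P1.R0=1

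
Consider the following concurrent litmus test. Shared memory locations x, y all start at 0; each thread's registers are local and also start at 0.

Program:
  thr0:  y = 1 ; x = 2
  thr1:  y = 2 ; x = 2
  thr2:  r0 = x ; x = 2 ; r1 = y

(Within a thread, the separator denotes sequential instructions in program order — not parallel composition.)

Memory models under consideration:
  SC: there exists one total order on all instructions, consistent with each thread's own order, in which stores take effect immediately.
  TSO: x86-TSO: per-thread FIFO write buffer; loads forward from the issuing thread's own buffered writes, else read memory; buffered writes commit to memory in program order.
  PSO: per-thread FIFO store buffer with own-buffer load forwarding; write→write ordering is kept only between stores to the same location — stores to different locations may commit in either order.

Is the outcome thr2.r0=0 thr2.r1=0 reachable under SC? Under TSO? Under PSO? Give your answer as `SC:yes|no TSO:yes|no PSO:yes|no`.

outcome vector order: (thr2.r0,thr2.r1)
[SC] allowed = {(0,0); (0,1); (0,2); (2,1); (2,2)}
[TSO] allowed = {(0,0); (0,1); (0,2); (2,1); (2,2)}
[PSO] allowed = {(0,0); (0,1); (0,2); (2,0); (2,1); (2,2)}
target (0,0) ∈ {SC,TSO,PSO}

SC:yes TSO:yes PSO:yes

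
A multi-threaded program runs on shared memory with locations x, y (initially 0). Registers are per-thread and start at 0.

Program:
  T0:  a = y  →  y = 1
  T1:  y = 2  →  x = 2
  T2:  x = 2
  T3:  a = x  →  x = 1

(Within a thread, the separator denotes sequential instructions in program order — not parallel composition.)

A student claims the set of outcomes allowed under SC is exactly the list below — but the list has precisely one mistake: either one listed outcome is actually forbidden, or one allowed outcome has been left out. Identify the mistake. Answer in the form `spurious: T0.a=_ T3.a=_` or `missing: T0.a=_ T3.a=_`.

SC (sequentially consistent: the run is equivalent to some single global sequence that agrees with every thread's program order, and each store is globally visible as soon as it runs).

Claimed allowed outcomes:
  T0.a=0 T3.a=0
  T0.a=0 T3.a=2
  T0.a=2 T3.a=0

missing: T0.a=2 T3.a=2

outcome vector order: (T0.a,T3.a)
SC: 4 outcomes — {(0,0) (0,2) (2,0) (2,2)}
SC∖claimed = {(2,2)}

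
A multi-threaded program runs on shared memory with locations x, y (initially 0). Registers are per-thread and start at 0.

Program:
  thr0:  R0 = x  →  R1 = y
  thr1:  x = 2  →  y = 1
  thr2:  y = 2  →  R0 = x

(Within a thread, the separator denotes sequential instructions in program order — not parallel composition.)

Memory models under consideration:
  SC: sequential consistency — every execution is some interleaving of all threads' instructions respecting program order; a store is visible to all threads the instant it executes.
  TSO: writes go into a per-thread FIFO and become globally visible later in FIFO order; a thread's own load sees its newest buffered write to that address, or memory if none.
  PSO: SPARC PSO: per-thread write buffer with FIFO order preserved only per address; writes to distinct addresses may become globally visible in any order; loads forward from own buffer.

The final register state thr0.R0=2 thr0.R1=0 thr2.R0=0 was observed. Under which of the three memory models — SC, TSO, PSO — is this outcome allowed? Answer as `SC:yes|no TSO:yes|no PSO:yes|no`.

outcome vector order: (thr0.R0,thr0.R1,thr2.R0)
[SC] allowed = {0/0/0; 0/0/2; 0/1/0; 0/1/2; 0/2/0; 0/2/2; 2/0/2; 2/1/0; 2/1/2; 2/2/0; 2/2/2}
[TSO] allowed = {0/0/0; 0/0/2; 0/1/0; 0/1/2; 0/2/0; 0/2/2; 2/0/0; 2/0/2; 2/1/0; 2/1/2; 2/2/0; 2/2/2}
[PSO] allowed = {0/0/0; 0/0/2; 0/1/0; 0/1/2; 0/2/0; 0/2/2; 2/0/0; 2/0/2; 2/1/0; 2/1/2; 2/2/0; 2/2/2}
target 2/0/0 ∈ {TSO,PSO}

SC:no TSO:yes PSO:yes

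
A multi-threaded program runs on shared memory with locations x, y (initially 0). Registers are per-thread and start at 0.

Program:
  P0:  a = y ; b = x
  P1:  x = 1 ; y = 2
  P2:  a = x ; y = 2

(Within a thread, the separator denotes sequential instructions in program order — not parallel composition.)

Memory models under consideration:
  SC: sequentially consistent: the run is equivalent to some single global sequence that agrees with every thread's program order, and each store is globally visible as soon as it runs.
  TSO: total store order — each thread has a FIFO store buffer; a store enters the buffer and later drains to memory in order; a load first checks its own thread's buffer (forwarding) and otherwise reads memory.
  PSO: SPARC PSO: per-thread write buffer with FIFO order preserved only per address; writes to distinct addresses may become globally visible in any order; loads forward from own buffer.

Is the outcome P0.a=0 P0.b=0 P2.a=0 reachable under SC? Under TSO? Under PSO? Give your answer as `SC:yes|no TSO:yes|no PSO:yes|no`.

outcome vector order: (P0.a,P0.b,P2.a)
SC: 7 outcomes — {<0 0 0>, <0 0 1>, <0 1 0>, <0 1 1>, <2 0 0>, <2 1 0>, <2 1 1>}
TSO: 7 outcomes — {<0 0 0>, <0 0 1>, <0 1 0>, <0 1 1>, <2 0 0>, <2 1 0>, <2 1 1>}
PSO: 8 outcomes — {<0 0 0>, <0 0 1>, <0 1 0>, <0 1 1>, <2 0 0>, <2 0 1>, <2 1 0>, <2 1 1>}
target <0 0 0> ∈ {SC,TSO,PSO}

SC:yes TSO:yes PSO:yes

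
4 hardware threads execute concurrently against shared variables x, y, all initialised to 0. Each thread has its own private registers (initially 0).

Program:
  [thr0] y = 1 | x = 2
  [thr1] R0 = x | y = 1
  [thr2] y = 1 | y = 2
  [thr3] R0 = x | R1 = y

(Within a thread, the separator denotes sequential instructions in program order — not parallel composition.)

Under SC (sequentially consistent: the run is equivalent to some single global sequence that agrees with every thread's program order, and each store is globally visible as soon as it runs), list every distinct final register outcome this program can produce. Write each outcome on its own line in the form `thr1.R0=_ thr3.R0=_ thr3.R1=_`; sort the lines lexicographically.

outcome vector order: (thr1.R0,thr3.R0,thr3.R1)
|SC outcomes| = 10

thr1.R0=0 thr3.R0=0 thr3.R1=0
thr1.R0=0 thr3.R0=0 thr3.R1=1
thr1.R0=0 thr3.R0=0 thr3.R1=2
thr1.R0=0 thr3.R0=2 thr3.R1=1
thr1.R0=0 thr3.R0=2 thr3.R1=2
thr1.R0=2 thr3.R0=0 thr3.R1=0
thr1.R0=2 thr3.R0=0 thr3.R1=1
thr1.R0=2 thr3.R0=0 thr3.R1=2
thr1.R0=2 thr3.R0=2 thr3.R1=1
thr1.R0=2 thr3.R0=2 thr3.R1=2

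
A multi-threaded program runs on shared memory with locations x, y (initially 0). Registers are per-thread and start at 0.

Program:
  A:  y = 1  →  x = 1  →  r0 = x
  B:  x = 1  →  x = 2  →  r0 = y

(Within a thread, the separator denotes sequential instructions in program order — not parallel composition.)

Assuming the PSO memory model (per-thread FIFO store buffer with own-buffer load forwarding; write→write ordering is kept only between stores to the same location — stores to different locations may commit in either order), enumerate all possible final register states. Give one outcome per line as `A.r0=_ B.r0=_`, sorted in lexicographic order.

outcome vector order: (A.r0,B.r0)
|PSO outcomes| = 4

A.r0=1 B.r0=0
A.r0=1 B.r0=1
A.r0=2 B.r0=0
A.r0=2 B.r0=1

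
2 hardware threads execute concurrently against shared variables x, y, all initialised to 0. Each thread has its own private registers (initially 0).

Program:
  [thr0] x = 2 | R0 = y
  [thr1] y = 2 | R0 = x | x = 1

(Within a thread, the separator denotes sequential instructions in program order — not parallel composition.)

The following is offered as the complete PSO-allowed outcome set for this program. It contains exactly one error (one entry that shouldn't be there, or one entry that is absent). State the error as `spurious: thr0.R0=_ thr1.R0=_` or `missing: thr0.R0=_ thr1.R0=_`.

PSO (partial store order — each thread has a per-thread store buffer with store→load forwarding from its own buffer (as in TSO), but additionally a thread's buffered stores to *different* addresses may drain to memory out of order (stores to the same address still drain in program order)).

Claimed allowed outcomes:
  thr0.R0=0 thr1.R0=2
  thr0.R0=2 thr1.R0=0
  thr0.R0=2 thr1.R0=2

outcome vector order: (thr0.R0,thr1.R0)
PSO (4): 0/0, 0/2, 2/0, 2/2
PSO∖claimed = {0/0}

missing: thr0.R0=0 thr1.R0=0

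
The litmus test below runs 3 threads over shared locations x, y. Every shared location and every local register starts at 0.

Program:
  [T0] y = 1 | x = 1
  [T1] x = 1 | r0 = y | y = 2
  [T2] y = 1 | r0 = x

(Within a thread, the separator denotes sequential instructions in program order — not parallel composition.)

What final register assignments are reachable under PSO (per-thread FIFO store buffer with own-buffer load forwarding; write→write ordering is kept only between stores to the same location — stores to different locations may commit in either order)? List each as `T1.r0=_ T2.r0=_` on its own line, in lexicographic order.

T1.r0=0 T2.r0=0
T1.r0=0 T2.r0=1
T1.r0=1 T2.r0=0
T1.r0=1 T2.r0=1

outcome vector order: (T1.r0,T2.r0)
|PSO outcomes| = 4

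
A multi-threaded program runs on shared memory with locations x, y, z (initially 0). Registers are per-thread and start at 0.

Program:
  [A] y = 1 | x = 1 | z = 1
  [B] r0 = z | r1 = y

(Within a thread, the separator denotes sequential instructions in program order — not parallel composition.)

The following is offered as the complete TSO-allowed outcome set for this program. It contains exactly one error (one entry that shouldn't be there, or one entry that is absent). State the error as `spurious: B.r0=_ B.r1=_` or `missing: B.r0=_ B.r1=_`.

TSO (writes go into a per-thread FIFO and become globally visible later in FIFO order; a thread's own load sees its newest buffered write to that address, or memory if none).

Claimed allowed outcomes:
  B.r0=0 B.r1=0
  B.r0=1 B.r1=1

outcome vector order: (B.r0,B.r1)
TSO: 3 outcomes — {0/0, 0/1, 1/1}
TSO∖claimed = {0/1}

missing: B.r0=0 B.r1=1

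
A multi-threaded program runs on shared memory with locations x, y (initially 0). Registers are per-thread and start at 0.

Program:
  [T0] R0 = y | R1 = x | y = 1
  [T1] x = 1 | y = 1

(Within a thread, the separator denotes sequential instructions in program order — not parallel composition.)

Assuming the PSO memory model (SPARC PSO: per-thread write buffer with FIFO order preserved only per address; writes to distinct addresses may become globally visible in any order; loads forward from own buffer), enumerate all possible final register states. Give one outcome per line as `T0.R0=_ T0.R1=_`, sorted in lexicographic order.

T0.R0=0 T0.R1=0
T0.R0=0 T0.R1=1
T0.R0=1 T0.R1=0
T0.R0=1 T0.R1=1

outcome vector order: (T0.R0,T0.R1)
|PSO outcomes| = 4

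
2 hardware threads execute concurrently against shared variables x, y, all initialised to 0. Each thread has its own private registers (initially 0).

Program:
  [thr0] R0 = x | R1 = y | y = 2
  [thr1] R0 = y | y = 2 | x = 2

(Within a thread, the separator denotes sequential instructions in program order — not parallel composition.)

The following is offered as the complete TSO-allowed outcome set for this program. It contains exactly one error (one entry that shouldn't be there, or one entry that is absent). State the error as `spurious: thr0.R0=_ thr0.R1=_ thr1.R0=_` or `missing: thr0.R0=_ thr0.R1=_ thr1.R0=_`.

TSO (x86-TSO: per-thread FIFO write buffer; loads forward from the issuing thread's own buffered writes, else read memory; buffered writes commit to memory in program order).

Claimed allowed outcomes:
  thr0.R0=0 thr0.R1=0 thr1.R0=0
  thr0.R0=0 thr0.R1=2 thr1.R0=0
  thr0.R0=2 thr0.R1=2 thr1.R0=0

outcome vector order: (thr0.R0,thr0.R1,thr1.R0)
[TSO] allowed = {000; 002; 020; 220}
TSO∖claimed = {002}

missing: thr0.R0=0 thr0.R1=0 thr1.R0=2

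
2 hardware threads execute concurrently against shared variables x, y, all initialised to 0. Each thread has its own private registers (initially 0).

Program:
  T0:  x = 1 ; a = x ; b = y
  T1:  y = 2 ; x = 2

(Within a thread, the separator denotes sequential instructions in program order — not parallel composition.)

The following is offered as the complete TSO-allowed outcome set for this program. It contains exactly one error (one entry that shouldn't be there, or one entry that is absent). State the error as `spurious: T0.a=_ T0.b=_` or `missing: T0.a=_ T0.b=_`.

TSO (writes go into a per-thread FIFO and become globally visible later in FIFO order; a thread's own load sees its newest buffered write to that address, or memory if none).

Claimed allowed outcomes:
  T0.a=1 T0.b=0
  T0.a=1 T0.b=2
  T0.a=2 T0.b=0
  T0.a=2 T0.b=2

outcome vector order: (T0.a,T0.b)
under TSO → (1,0) (1,2) (2,2)
claimed∖TSO = {(2,0)}

spurious: T0.a=2 T0.b=0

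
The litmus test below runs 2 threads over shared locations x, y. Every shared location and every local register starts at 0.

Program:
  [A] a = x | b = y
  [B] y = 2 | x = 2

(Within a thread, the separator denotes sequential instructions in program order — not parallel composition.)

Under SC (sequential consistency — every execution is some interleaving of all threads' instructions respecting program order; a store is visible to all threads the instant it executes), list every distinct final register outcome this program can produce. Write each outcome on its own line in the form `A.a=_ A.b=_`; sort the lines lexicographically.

A.a=0 A.b=0
A.a=0 A.b=2
A.a=2 A.b=2

outcome vector order: (A.a,A.b)
|SC outcomes| = 3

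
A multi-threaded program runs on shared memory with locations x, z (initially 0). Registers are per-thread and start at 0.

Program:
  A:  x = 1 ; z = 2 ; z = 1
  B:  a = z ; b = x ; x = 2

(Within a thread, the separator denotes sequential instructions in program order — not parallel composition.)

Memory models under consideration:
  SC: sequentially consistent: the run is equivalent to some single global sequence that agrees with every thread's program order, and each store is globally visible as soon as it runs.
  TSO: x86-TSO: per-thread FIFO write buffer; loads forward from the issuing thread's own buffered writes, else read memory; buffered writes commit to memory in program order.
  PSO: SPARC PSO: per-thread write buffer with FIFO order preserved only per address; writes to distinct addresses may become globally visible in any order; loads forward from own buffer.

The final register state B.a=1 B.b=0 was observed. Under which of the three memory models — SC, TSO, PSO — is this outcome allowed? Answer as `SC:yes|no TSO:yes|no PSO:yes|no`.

SC:no TSO:no PSO:yes

outcome vector order: (B.a,B.b)
SC: 4 outcomes — {(0,0); (0,1); (1,1); (2,1)}
TSO: 4 outcomes — {(0,0); (0,1); (1,1); (2,1)}
PSO: 6 outcomes — {(0,0); (0,1); (1,0); (1,1); (2,0); (2,1)}
target (1,0) ∈ {PSO}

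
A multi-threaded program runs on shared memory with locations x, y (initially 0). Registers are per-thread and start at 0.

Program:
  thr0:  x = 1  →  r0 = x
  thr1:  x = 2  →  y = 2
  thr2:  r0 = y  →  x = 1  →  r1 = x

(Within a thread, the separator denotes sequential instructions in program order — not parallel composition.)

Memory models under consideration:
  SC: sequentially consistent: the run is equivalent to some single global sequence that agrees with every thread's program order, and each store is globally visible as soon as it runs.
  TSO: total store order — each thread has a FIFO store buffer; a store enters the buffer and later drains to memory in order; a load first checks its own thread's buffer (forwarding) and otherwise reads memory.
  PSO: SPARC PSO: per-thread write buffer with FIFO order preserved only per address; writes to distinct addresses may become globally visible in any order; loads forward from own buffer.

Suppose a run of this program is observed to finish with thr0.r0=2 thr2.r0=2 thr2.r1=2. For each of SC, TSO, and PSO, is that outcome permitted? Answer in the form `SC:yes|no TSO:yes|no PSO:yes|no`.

outcome vector order: (thr0.r0,thr2.r0,thr2.r1)
SC: 6 outcomes — {(1,0,1), (1,0,2), (1,2,1), (2,0,1), (2,0,2), (2,2,1)}
TSO: 6 outcomes — {(1,0,1), (1,0,2), (1,2,1), (2,0,1), (2,0,2), (2,2,1)}
PSO: 8 outcomes — {(1,0,1), (1,0,2), (1,2,1), (1,2,2), (2,0,1), (2,0,2), (2,2,1), (2,2,2)}
target (2,2,2) ∈ {PSO}

SC:no TSO:no PSO:yes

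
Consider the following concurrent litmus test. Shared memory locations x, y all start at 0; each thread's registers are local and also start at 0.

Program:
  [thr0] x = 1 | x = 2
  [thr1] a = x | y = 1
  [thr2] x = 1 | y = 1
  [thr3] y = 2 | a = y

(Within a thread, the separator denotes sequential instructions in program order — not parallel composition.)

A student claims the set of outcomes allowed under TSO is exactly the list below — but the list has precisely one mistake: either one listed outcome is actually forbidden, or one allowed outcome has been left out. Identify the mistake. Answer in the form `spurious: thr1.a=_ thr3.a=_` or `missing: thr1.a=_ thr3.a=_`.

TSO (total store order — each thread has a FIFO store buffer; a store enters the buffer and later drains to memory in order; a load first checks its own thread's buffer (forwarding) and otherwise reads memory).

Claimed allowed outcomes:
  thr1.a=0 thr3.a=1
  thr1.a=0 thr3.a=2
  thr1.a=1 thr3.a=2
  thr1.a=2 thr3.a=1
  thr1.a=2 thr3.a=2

outcome vector order: (thr1.a,thr3.a)
TSO (6): <0 1> <0 2> <1 1> <1 2> <2 1> <2 2>
TSO∖claimed = {<1 1>}

missing: thr1.a=1 thr3.a=1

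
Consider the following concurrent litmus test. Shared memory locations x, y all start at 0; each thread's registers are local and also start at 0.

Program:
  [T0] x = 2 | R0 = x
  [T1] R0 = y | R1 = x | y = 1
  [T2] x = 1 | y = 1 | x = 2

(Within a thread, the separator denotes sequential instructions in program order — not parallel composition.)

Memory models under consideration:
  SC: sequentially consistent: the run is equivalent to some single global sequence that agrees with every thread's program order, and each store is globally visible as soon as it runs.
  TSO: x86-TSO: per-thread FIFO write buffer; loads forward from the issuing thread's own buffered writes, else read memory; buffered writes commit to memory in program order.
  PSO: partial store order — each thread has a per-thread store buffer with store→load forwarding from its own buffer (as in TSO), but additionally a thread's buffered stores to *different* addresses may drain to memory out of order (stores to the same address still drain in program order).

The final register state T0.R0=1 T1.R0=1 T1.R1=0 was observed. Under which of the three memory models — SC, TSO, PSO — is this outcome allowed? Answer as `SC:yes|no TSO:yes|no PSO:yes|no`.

SC:no TSO:no PSO:yes

outcome vector order: (T0.R0,T1.R0,T1.R1)
under SC → (1,0,0) (1,0,1) (1,0,2) (1,1,1) (1,1,2) (2,0,0) (2,0,1) (2,0,2) (2,1,1) (2,1,2)
under TSO → (1,0,0) (1,0,1) (1,0,2) (1,1,1) (1,1,2) (2,0,0) (2,0,1) (2,0,2) (2,1,1) (2,1,2)
under PSO → (1,0,0) (1,0,1) (1,0,2) (1,1,0) (1,1,1) (1,1,2) (2,0,0) (2,0,1) (2,0,2) (2,1,0) (2,1,1) (2,1,2)
target (1,1,0) ∈ {PSO}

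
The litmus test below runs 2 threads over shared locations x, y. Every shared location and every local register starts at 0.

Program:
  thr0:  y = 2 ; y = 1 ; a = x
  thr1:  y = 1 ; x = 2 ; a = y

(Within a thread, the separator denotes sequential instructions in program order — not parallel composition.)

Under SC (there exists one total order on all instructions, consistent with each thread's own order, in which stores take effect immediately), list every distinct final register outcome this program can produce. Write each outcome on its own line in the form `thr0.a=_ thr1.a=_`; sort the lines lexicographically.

outcome vector order: (thr0.a,thr1.a)
|SC outcomes| = 3

thr0.a=0 thr1.a=1
thr0.a=2 thr1.a=1
thr0.a=2 thr1.a=2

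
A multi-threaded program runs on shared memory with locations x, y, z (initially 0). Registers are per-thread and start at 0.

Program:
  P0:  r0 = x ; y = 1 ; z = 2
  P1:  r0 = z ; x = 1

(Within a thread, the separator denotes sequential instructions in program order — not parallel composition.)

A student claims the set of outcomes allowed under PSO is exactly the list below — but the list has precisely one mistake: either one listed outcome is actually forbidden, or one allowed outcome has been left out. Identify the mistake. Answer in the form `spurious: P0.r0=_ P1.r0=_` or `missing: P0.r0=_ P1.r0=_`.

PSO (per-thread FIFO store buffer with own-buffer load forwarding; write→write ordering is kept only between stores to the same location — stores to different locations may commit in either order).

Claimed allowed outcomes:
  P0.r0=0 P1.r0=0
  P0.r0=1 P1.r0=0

missing: P0.r0=0 P1.r0=2

outcome vector order: (P0.r0,P1.r0)
PSO (3): (0,0) (0,2) (1,0)
PSO∖claimed = {(0,2)}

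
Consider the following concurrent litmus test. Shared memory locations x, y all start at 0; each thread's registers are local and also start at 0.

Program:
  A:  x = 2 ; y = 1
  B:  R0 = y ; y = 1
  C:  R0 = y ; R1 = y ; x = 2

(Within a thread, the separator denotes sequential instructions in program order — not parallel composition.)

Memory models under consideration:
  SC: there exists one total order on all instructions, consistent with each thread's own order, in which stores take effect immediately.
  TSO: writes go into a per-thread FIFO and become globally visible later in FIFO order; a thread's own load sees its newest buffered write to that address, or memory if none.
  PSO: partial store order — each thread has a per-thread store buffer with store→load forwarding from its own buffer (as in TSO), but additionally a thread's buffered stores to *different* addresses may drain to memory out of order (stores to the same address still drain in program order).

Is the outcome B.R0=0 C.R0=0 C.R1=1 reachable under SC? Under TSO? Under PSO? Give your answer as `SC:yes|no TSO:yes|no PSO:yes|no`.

outcome vector order: (B.R0,C.R0,C.R1)
under SC → (0,0,0); (0,0,1); (0,1,1); (1,0,0); (1,0,1); (1,1,1)
under TSO → (0,0,0); (0,0,1); (0,1,1); (1,0,0); (1,0,1); (1,1,1)
under PSO → (0,0,0); (0,0,1); (0,1,1); (1,0,0); (1,0,1); (1,1,1)
target (0,0,1) ∈ {SC,TSO,PSO}

SC:yes TSO:yes PSO:yes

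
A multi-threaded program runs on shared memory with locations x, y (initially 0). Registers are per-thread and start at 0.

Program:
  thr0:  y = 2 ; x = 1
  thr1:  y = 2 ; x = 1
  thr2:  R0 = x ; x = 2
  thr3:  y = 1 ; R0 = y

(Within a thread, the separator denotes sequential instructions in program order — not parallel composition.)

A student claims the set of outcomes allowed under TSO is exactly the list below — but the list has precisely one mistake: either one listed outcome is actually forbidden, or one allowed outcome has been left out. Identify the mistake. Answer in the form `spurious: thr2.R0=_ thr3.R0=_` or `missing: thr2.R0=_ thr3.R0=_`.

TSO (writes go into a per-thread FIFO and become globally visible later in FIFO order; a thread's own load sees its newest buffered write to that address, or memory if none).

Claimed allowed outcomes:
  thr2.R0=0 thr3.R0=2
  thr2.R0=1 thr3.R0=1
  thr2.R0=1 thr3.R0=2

outcome vector order: (thr2.R0,thr3.R0)
under TSO → <0 1>; <0 2>; <1 1>; <1 2>
TSO∖claimed = {<0 1>}

missing: thr2.R0=0 thr3.R0=1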